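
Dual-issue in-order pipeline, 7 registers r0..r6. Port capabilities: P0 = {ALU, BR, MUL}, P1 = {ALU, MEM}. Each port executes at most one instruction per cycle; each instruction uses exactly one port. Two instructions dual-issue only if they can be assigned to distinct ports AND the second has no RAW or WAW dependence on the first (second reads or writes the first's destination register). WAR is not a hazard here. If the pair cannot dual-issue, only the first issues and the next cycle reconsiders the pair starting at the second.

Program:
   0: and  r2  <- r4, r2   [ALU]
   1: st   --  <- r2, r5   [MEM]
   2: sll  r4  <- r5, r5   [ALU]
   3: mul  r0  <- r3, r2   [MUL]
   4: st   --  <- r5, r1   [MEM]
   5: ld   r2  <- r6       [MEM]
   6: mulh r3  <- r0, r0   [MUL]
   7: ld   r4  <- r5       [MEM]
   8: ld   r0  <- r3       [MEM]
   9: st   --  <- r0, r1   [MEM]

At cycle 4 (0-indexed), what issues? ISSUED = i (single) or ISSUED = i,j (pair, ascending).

ISSUED = 7

c0: i0 and  RAW r2
c1: i1/i2 st/sll  2-wide
c2: i3/i4 mul/st  2-wide
c3: i5/i6 ld/mulh  2-wide
c4: i7 ld  no-port MEM/MEM
c5: i8 ld  no-port MEM/MEM
c6: i9 st  tail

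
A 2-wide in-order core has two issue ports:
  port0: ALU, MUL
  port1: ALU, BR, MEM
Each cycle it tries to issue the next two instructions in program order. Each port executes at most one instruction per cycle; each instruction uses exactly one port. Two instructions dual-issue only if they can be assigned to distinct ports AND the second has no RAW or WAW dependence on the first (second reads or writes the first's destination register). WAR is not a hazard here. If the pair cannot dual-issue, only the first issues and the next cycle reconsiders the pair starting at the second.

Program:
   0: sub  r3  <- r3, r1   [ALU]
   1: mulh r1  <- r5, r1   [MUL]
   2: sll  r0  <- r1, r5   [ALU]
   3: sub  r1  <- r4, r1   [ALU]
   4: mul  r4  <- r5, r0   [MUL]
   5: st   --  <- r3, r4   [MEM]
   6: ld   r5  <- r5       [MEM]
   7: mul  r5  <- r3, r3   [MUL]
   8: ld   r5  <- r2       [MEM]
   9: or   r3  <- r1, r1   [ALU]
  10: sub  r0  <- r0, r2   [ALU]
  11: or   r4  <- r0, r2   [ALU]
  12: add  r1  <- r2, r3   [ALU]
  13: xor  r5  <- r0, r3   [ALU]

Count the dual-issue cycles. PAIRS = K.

[0] i0+i1  sub.ALU mulh.MUL  -- dual
[1] i2+i3  sll.ALU sub.ALU  -- dual
[2] i4  mul.MUL  -- RAW r4
[3] i5  st.MEM  -- no-port MEM/MEM
[4] i6  ld.MEM  -- WAW r5
[5] i7  mul.MUL  -- WAW r5
[6] i8+i9  ld.MEM or.ALU  -- dual
[7] i10  sub.ALU  -- RAW r0
[8] i11+i12  or.ALU add.ALU  -- dual
[9] i13  xor.ALU  -- tail

PAIRS = 4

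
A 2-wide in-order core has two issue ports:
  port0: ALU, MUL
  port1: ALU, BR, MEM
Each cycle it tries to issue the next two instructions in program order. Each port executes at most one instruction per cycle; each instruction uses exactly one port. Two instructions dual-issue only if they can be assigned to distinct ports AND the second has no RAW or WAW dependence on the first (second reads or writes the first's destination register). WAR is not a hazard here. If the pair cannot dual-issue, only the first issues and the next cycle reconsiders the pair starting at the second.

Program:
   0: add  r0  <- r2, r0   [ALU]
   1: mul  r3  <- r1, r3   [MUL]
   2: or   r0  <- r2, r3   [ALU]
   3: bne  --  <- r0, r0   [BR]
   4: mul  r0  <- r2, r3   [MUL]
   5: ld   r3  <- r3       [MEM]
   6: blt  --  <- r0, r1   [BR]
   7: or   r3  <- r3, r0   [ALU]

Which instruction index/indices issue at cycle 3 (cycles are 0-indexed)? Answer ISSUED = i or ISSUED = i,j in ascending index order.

c0: i0/i1 add.ALU+mul.MUL  dual
c1: i2 or.ALU  RAW r0
c2: i3/i4 bne.BR+mul.MUL  dual
c3: i5 ld.MEM  no-port MEM/BR
c4: i6/i7 blt.BR+or.ALU  dual

ISSUED = 5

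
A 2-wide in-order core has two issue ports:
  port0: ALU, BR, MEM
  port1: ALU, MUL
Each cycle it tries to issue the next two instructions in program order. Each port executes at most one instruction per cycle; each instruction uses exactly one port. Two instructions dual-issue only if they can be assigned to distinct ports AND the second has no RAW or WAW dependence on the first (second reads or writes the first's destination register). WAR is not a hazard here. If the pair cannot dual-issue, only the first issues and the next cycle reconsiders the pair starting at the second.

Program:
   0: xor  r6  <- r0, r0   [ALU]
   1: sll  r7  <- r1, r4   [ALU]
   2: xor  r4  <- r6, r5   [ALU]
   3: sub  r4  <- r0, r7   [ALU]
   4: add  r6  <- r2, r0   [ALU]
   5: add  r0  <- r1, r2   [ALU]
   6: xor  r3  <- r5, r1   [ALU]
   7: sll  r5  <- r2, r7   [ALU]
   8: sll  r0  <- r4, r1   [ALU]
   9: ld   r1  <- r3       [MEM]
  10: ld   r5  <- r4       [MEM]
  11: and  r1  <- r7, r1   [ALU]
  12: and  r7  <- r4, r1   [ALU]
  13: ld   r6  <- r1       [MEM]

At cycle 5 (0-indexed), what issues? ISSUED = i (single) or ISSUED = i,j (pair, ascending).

0. xor.ALU;sll.ALU @i0,i1  | dual
1. xor.ALU @i2  | WAW r4
2. sub.ALU;add.ALU @i3,i4  | dual
3. add.ALU;xor.ALU @i5,i6  | dual
4. sll.ALU;sll.ALU @i7,i8  | dual
5. ld.MEM @i9  | no-port MEM/MEM
6. ld.MEM;and.ALU @i10,i11  | dual
7. and.ALU;ld.MEM @i12,i13  | dual

ISSUED = 9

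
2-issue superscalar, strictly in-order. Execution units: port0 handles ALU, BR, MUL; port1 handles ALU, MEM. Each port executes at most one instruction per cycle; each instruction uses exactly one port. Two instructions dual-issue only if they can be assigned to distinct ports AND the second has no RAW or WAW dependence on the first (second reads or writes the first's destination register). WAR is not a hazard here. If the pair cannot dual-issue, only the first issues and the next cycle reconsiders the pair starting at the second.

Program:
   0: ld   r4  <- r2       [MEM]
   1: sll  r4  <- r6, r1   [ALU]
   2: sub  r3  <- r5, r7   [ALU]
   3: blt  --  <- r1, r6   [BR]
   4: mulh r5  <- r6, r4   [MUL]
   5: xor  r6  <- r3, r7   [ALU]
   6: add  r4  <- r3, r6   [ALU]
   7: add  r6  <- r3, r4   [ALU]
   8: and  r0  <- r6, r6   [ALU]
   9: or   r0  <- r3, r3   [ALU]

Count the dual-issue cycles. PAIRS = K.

PAIRS = 2

  cy0 -> i0 (ld.MEM) WAW r4
  cy1 -> i1/i2 (sll.ALU;sub.ALU) 2-wide
  cy2 -> i3 (blt.BR) no-port BR/MUL
  cy3 -> i4/i5 (mulh.MUL;xor.ALU) 2-wide
  cy4 -> i6 (add.ALU) RAW r4
  cy5 -> i7 (add.ALU) RAW r6
  cy6 -> i8 (and.ALU) WAW r0
  cy7 -> i9 (or.ALU) tail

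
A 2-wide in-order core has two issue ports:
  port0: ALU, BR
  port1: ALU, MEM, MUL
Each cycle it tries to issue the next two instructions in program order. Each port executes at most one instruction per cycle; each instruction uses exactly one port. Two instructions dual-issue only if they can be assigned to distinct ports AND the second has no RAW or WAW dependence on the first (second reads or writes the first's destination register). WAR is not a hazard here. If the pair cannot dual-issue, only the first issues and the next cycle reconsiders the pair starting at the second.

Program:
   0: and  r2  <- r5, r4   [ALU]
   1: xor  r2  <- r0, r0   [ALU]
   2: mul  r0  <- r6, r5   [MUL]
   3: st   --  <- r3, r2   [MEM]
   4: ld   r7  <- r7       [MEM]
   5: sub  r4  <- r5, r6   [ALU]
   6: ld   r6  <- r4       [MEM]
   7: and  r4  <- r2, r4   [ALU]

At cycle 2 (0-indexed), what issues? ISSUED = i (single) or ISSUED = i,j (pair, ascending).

[0] i0  and  -- WAW r2
[1] i1,i2  xor+mul  -- pair
[2] i3  st  -- no-port MEM/MEM
[3] i4,i5  ld+sub  -- pair
[4] i6,i7  ld+and  -- pair

ISSUED = 3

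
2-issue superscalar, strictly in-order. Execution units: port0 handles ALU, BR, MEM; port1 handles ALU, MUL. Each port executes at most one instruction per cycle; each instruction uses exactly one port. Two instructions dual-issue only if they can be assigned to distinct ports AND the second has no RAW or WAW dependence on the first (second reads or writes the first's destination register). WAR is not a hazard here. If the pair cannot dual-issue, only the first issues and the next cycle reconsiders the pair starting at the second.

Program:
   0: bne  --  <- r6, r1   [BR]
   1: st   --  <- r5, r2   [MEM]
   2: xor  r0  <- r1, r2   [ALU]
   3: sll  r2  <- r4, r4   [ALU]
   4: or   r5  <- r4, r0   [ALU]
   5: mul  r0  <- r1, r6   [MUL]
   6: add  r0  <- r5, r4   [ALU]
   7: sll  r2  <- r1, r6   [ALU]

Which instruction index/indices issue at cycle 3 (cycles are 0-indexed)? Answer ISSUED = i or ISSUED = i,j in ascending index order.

ISSUED = 5

0. bne.BR @i0  | no-port BR/MEM
1. st.MEM xor.ALU @i1&i2  | dual
2. sll.ALU or.ALU @i3&i4  | dual
3. mul.MUL @i5  | WAW r0
4. add.ALU sll.ALU @i6&i7  | dual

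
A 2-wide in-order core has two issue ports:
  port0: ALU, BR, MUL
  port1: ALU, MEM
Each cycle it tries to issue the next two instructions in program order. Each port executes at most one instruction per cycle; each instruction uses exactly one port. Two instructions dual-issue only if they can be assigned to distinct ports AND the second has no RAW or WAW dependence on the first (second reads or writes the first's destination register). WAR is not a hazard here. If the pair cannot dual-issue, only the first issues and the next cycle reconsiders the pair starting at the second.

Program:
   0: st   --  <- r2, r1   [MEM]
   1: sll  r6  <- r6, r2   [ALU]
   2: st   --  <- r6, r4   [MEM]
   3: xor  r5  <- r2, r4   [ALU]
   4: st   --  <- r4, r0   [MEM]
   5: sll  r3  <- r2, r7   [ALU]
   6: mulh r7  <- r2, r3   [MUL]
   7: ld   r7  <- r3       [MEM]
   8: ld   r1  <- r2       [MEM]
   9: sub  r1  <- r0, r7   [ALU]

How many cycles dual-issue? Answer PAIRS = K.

[0] i0&i1  st.MEM+sll.ALU  -- pair
[1] i2&i3  st.MEM+xor.ALU  -- pair
[2] i4&i5  st.MEM+sll.ALU  -- pair
[3] i6  mulh.MUL  -- WAW r7
[4] i7  ld.MEM  -- no-port MEM/MEM
[5] i8  ld.MEM  -- WAW r1
[6] i9  sub.ALU  -- tail

PAIRS = 3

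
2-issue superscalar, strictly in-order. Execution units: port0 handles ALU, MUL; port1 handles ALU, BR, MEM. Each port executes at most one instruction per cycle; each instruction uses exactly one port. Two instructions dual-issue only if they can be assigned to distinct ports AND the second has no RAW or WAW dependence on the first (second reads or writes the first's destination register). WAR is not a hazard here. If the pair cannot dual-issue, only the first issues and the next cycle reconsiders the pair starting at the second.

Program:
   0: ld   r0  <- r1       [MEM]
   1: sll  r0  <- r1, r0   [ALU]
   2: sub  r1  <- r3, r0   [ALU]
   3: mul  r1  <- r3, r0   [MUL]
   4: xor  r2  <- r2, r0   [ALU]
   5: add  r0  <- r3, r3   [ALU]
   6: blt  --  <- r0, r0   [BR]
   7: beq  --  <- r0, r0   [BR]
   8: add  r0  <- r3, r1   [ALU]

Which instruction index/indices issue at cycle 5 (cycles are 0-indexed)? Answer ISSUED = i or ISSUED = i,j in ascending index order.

0. ld.MEM @i0  | RAW+WAW r0
1. sll.ALU @i1  | RAW r0
2. sub.ALU @i2  | WAW r1
3. mul.MUL/xor.ALU @i3/i4  | dual
4. add.ALU @i5  | RAW r0
5. blt.BR @i6  | no-port BR/BR
6. beq.BR/add.ALU @i7/i8  | dual

ISSUED = 6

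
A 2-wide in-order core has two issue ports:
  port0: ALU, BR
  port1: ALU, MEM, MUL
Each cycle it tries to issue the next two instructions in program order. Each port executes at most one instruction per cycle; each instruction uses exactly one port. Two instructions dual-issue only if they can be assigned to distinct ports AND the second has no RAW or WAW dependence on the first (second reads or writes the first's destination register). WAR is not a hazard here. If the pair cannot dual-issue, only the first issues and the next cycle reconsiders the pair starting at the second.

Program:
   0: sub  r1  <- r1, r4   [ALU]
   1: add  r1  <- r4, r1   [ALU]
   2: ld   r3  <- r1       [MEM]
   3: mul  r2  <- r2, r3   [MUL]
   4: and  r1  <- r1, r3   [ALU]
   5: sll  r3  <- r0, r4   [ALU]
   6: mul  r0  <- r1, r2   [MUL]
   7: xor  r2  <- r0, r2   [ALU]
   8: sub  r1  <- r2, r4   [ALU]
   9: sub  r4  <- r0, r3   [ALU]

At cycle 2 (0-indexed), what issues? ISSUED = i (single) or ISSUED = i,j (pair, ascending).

ISSUED = 2

[0] i0  sub.ALU  -- RAW+WAW r1
[1] i1  add.ALU  -- RAW r1
[2] i2  ld.MEM  -- no-port MEM/MUL
[3] i3+i4  mul.MUL and.ALU  -- 2-wide
[4] i5+i6  sll.ALU mul.MUL  -- 2-wide
[5] i7  xor.ALU  -- RAW r2
[6] i8+i9  sub.ALU sub.ALU  -- 2-wide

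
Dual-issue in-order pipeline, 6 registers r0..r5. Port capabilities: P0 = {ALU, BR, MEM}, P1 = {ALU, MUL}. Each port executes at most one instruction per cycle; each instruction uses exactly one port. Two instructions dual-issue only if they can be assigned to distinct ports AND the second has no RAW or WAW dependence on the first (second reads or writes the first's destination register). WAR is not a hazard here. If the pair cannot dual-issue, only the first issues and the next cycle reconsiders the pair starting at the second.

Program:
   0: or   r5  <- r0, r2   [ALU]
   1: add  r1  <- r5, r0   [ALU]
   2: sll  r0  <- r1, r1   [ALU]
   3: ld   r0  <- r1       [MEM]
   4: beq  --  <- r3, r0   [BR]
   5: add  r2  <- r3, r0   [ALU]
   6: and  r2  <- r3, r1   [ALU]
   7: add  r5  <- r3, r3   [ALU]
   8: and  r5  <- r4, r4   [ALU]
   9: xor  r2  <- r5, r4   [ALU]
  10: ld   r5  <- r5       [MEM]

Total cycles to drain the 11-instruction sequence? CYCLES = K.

CYCLES = 8

  cy0 -> i0 (or) RAW r5
  cy1 -> i1 (add) RAW r1
  cy2 -> i2 (sll) WAW r0
  cy3 -> i3 (ld) no-port MEM/BR
  cy4 -> i4&i5 (beq;add) dual
  cy5 -> i6&i7 (and;add) dual
  cy6 -> i8 (and) RAW r5
  cy7 -> i9&i10 (xor;ld) dual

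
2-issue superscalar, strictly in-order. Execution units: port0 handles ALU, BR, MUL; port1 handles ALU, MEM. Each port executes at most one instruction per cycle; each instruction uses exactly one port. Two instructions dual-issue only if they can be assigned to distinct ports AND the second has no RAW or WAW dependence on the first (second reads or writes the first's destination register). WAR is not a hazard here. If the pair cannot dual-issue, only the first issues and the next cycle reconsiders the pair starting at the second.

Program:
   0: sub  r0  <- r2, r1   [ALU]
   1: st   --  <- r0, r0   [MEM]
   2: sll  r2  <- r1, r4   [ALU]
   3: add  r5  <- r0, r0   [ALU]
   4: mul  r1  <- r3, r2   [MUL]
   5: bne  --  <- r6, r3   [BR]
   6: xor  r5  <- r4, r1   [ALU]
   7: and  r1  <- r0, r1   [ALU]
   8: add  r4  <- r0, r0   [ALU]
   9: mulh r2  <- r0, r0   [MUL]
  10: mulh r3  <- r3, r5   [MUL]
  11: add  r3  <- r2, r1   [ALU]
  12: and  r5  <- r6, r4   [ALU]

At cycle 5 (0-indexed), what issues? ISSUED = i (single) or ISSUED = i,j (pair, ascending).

[0] i0  sub.ALU  -- RAW r0
[1] i1&i2  st.MEM;sll.ALU  -- 2-wide
[2] i3&i4  add.ALU;mul.MUL  -- 2-wide
[3] i5&i6  bne.BR;xor.ALU  -- 2-wide
[4] i7&i8  and.ALU;add.ALU  -- 2-wide
[5] i9  mulh.MUL  -- no-port MUL/MUL
[6] i10  mulh.MUL  -- WAW r3
[7] i11&i12  add.ALU;and.ALU  -- 2-wide

ISSUED = 9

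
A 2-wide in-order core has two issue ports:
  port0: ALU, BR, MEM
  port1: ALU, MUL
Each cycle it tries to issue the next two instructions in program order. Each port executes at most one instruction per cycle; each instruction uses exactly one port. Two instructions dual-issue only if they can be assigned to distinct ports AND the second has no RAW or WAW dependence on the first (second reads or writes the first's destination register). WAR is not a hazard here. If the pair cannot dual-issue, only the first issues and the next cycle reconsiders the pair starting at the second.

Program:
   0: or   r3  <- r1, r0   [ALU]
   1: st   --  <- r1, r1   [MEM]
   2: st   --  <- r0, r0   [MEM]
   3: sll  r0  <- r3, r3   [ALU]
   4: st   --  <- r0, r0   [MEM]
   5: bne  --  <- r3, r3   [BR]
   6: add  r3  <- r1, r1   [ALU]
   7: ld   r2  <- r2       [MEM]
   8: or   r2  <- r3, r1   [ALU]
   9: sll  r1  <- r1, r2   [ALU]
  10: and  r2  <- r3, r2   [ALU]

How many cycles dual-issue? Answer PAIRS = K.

PAIRS = 4

#0 head=0: or.ALU/st.MEM i0+i1 2-wide
#1 head=2: st.MEM/sll.ALU i2+i3 2-wide
#2 head=4: st.MEM i4 no-port MEM/BR
#3 head=5: bne.BR/add.ALU i5+i6 2-wide
#4 head=7: ld.MEM i7 WAW r2
#5 head=8: or.ALU i8 RAW r2
#6 head=9: sll.ALU/and.ALU i9+i10 2-wide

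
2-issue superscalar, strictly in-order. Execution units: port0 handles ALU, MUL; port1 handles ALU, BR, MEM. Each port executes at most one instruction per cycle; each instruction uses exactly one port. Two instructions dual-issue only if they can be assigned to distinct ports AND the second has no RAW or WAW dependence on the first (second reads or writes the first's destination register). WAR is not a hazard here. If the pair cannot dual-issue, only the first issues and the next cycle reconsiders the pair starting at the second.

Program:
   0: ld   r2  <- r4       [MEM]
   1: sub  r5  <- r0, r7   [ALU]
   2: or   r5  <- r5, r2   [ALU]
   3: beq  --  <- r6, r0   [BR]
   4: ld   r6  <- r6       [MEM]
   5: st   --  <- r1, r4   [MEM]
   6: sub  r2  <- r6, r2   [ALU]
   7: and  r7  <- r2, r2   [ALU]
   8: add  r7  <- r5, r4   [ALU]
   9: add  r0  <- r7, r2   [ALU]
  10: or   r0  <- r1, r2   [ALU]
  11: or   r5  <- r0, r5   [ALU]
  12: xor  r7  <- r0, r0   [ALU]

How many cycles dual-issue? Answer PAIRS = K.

PAIRS = 4

c0: i0/i1 ld;sub  dual
c1: i2/i3 or;beq  dual
c2: i4 ld  no-port MEM/MEM
c3: i5/i6 st;sub  dual
c4: i7 and  WAW r7
c5: i8 add  RAW r7
c6: i9 add  WAW r0
c7: i10 or  RAW r0
c8: i11/i12 or;xor  dual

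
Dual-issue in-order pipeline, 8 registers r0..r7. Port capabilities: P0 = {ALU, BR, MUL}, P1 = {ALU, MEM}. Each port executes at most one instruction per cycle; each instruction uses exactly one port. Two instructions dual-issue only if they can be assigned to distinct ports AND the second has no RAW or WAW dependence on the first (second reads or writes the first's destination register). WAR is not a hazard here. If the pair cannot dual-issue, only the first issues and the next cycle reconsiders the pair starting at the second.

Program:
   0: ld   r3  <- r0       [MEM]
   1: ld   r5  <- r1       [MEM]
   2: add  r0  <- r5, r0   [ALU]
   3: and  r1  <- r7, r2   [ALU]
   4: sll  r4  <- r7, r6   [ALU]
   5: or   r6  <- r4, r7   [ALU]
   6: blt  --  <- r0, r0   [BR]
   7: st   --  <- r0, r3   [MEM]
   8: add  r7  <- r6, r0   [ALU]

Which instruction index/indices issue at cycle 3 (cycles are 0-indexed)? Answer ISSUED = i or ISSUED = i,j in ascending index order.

ISSUED = 4

[0] i0  ld.MEM  -- no-port MEM/MEM
[1] i1  ld.MEM  -- RAW r5
[2] i2,i3  add.ALU+and.ALU  -- dual
[3] i4  sll.ALU  -- RAW r4
[4] i5,i6  or.ALU+blt.BR  -- dual
[5] i7,i8  st.MEM+add.ALU  -- dual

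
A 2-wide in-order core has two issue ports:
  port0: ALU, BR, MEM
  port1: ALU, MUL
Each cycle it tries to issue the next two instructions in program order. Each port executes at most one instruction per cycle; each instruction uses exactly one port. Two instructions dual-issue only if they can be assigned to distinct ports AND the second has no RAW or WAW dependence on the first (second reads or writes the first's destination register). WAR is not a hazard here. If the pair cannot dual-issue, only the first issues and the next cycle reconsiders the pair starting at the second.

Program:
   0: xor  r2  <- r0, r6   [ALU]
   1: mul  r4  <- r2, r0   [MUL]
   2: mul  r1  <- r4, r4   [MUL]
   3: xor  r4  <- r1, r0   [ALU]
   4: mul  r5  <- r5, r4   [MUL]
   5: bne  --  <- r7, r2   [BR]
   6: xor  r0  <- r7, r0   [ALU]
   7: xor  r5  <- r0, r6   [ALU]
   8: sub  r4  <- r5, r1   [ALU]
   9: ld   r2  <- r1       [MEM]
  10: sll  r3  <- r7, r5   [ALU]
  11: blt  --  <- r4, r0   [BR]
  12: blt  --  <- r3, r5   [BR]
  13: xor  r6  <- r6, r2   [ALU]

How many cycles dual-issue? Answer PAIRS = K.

#0 head=0: xor i0 RAW r2
#1 head=1: mul i1 no-port MUL/MUL
#2 head=2: mul i2 RAW r1
#3 head=3: xor i3 RAW r4
#4 head=4: mul bne i4&i5 dual
#5 head=6: xor i6 RAW r0
#6 head=7: xor i7 RAW r5
#7 head=8: sub ld i8&i9 dual
#8 head=10: sll blt i10&i11 dual
#9 head=12: blt xor i12&i13 dual

PAIRS = 4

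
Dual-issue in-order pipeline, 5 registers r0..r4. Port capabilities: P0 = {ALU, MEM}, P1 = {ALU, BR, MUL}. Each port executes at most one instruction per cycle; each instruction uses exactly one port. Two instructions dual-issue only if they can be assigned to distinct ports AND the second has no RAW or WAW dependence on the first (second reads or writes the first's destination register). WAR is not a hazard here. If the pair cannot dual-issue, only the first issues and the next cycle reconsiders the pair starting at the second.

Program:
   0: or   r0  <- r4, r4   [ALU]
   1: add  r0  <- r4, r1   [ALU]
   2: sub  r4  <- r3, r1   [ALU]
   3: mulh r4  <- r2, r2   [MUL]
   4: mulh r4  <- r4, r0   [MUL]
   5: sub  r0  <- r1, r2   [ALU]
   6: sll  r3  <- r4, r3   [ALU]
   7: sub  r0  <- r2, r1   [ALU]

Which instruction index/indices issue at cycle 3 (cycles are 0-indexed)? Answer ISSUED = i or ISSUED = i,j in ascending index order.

#0 head=0: or i0 WAW r0
#1 head=1: add+sub i1,i2 2-wide
#2 head=3: mulh i3 no-port MUL/MUL
#3 head=4: mulh+sub i4,i5 2-wide
#4 head=6: sll+sub i6,i7 2-wide

ISSUED = 4,5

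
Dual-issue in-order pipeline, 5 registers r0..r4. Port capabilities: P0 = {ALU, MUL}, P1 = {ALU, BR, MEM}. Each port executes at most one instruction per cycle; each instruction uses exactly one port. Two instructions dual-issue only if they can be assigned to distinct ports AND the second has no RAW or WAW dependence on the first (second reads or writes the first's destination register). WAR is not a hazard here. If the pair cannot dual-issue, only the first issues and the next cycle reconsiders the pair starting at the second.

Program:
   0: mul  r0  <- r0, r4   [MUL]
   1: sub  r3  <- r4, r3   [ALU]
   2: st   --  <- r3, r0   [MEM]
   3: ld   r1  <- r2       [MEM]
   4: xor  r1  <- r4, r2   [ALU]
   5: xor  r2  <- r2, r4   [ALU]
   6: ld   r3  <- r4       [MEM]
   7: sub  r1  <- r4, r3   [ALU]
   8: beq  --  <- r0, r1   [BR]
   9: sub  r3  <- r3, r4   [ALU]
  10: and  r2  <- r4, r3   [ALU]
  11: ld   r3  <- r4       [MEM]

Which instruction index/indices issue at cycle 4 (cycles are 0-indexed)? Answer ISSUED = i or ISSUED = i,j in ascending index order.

ISSUED = 6

#0 head=0: mul.MUL sub.ALU i0,i1 pair
#1 head=2: st.MEM i2 no-port MEM/MEM
#2 head=3: ld.MEM i3 WAW r1
#3 head=4: xor.ALU xor.ALU i4,i5 pair
#4 head=6: ld.MEM i6 RAW r3
#5 head=7: sub.ALU i7 RAW r1
#6 head=8: beq.BR sub.ALU i8,i9 pair
#7 head=10: and.ALU ld.MEM i10,i11 pair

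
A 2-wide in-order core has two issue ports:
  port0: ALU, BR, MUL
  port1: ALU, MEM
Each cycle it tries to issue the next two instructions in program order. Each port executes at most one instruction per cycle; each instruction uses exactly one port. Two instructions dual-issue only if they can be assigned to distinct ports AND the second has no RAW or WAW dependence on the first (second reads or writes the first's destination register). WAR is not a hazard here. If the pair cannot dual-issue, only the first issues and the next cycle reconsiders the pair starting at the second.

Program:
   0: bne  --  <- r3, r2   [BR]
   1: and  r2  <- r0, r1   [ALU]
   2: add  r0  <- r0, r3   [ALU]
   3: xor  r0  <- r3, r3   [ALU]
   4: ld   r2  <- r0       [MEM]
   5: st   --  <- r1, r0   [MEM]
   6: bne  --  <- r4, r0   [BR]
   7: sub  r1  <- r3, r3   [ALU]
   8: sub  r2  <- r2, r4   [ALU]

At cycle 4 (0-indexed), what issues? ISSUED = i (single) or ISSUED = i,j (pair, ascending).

0. bne;and @i0+i1  | pair
1. add @i2  | WAW r0
2. xor @i3  | RAW r0
3. ld @i4  | no-port MEM/MEM
4. st;bne @i5+i6  | pair
5. sub;sub @i7+i8  | pair

ISSUED = 5,6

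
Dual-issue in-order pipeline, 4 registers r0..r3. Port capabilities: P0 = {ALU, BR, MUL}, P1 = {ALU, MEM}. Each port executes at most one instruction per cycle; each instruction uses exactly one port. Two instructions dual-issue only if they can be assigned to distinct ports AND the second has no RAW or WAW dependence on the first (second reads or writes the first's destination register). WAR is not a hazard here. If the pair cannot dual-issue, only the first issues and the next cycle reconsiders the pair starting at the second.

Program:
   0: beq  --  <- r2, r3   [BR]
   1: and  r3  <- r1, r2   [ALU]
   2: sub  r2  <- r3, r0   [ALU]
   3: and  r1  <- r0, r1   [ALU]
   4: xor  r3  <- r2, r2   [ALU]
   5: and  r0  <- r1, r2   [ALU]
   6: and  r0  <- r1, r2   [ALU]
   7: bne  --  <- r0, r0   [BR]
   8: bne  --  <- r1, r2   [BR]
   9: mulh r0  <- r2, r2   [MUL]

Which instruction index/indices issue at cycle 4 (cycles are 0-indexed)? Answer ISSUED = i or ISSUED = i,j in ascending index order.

c0: i0,i1 beq;and  pair
c1: i2,i3 sub;and  pair
c2: i4,i5 xor;and  pair
c3: i6 and  RAW r0
c4: i7 bne  no-port BR/BR
c5: i8 bne  no-port BR/MUL
c6: i9 mulh  tail

ISSUED = 7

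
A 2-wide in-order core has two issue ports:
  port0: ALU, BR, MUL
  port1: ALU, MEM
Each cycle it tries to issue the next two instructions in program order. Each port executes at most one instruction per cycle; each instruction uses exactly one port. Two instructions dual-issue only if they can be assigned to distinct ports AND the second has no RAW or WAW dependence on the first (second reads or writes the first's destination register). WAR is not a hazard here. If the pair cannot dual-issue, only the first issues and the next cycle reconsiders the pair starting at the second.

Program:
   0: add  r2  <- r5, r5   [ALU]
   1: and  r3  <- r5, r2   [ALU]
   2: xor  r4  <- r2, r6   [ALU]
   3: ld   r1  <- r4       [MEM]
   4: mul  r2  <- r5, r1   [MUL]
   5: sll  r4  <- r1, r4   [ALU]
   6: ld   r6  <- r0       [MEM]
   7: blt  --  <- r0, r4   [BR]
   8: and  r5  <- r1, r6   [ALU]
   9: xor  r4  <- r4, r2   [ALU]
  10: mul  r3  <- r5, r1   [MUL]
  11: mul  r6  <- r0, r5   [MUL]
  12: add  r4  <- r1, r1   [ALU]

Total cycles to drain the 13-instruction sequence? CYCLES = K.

c0: i0 add  RAW r2
c1: i1,i2 and/xor  pair
c2: i3 ld  RAW r1
c3: i4,i5 mul/sll  pair
c4: i6,i7 ld/blt  pair
c5: i8,i9 and/xor  pair
c6: i10 mul  no-port MUL/MUL
c7: i11,i12 mul/add  pair

CYCLES = 8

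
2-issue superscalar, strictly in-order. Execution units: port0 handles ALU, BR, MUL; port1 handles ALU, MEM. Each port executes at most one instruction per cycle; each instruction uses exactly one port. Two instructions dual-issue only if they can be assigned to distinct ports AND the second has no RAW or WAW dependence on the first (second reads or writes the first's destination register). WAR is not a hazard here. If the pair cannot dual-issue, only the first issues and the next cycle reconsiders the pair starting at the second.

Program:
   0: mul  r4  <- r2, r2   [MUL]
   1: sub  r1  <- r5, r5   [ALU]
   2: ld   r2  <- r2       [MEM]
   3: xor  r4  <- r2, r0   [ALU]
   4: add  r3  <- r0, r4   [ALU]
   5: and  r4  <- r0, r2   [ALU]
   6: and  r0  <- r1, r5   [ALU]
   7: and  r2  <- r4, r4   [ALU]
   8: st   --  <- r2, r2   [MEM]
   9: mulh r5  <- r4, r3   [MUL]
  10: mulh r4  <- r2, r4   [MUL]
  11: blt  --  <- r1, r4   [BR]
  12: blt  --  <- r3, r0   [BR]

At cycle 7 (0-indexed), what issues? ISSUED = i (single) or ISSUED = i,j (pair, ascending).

ISSUED = 11

[0] i0/i1  mul+sub  -- 2-wide
[1] i2  ld  -- RAW r2
[2] i3  xor  -- RAW r4
[3] i4/i5  add+and  -- 2-wide
[4] i6/i7  and+and  -- 2-wide
[5] i8/i9  st+mulh  -- 2-wide
[6] i10  mulh  -- no-port MUL/BR
[7] i11  blt  -- no-port BR/BR
[8] i12  blt  -- tail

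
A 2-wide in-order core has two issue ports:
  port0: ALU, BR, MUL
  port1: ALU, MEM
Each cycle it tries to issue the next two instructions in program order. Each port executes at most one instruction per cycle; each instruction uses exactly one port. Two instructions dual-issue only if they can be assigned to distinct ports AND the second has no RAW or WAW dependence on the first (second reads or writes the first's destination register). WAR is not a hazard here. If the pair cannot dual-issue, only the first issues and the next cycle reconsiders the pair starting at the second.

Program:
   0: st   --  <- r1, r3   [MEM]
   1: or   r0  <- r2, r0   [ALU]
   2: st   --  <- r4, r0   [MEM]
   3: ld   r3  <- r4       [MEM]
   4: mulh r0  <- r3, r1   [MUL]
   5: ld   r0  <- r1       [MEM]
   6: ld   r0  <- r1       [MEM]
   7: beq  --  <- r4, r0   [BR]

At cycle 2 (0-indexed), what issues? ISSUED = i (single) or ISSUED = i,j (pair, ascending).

c0: i0+i1 st.MEM or.ALU  pair
c1: i2 st.MEM  no-port MEM/MEM
c2: i3 ld.MEM  RAW r3
c3: i4 mulh.MUL  WAW r0
c4: i5 ld.MEM  no-port MEM/MEM
c5: i6 ld.MEM  RAW r0
c6: i7 beq.BR  tail

ISSUED = 3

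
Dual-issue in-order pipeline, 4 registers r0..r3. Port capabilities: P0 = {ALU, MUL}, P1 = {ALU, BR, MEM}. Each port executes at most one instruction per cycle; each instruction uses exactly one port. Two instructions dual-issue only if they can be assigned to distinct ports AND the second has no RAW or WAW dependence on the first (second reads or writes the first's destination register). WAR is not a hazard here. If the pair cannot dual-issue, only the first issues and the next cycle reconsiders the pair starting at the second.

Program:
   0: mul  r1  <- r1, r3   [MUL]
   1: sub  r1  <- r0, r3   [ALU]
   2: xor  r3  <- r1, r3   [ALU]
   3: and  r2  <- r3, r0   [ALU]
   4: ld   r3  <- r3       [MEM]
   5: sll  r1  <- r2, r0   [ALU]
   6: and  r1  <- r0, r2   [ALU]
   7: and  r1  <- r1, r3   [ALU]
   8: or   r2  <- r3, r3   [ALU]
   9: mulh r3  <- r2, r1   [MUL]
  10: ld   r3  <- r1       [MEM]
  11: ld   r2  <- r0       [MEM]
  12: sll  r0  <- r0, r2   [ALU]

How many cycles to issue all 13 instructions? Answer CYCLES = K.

CYCLES = 11

t=0 i0:mul.MUL ; WAW r1
t=1 i1:sub.ALU ; RAW r1
t=2 i2:xor.ALU ; RAW r3
t=3 i3+i4:and.ALU+ld.MEM ; 2-wide
t=4 i5:sll.ALU ; WAW r1
t=5 i6:and.ALU ; RAW+WAW r1
t=6 i7+i8:and.ALU+or.ALU ; 2-wide
t=7 i9:mulh.MUL ; WAW r3
t=8 i10:ld.MEM ; no-port MEM/MEM
t=9 i11:ld.MEM ; RAW r2
t=10 i12:sll.ALU ; tail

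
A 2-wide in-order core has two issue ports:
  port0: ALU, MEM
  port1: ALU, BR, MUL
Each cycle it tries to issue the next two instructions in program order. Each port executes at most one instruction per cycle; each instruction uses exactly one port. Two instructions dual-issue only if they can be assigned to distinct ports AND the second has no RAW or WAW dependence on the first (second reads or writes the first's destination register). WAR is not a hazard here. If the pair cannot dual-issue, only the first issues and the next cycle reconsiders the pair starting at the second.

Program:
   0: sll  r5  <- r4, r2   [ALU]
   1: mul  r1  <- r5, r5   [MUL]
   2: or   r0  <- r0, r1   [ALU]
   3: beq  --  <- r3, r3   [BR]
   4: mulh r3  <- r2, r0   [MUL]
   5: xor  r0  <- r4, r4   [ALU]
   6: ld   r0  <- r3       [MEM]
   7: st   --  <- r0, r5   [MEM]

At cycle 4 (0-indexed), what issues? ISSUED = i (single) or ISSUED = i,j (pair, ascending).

  cy0 -> i0 (sll) RAW r5
  cy1 -> i1 (mul) RAW r1
  cy2 -> i2&i3 (or+beq) 2-wide
  cy3 -> i4&i5 (mulh+xor) 2-wide
  cy4 -> i6 (ld) no-port MEM/MEM
  cy5 -> i7 (st) tail

ISSUED = 6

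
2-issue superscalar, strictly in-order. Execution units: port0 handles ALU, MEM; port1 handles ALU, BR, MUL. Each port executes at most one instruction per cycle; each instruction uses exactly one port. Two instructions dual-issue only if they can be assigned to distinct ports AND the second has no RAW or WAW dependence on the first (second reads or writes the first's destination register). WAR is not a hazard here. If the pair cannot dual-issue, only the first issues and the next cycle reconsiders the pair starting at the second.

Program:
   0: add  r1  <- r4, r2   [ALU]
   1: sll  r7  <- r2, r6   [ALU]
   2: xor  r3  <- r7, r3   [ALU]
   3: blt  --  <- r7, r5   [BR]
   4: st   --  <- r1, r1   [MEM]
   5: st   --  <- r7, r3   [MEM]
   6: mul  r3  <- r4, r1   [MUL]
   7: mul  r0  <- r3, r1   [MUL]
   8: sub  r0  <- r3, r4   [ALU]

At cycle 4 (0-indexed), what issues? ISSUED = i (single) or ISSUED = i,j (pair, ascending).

t=0 i0+i1:add;sll ; dual
t=1 i2+i3:xor;blt ; dual
t=2 i4:st ; no-port MEM/MEM
t=3 i5+i6:st;mul ; dual
t=4 i7:mul ; WAW r0
t=5 i8:sub ; tail

ISSUED = 7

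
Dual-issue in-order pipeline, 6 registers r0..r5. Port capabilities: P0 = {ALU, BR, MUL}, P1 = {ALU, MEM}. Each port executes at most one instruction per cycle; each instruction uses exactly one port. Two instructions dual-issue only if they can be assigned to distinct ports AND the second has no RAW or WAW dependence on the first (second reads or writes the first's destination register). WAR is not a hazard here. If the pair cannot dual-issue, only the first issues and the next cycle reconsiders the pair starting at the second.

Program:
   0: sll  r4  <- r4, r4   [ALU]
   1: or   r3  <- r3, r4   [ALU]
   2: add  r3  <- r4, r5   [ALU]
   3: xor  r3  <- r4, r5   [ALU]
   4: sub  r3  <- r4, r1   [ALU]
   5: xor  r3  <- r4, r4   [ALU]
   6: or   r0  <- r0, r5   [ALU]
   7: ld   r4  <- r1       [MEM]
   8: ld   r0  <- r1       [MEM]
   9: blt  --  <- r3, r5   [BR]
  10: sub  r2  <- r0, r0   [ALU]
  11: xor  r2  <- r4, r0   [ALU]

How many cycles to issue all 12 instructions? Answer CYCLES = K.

CYCLES = 10

t=0 i0:sll ; RAW r4
t=1 i1:or ; WAW r3
t=2 i2:add ; WAW r3
t=3 i3:xor ; WAW r3
t=4 i4:sub ; WAW r3
t=5 i5,i6:xor+or ; 2-wide
t=6 i7:ld ; no-port MEM/MEM
t=7 i8,i9:ld+blt ; 2-wide
t=8 i10:sub ; WAW r2
t=9 i11:xor ; tail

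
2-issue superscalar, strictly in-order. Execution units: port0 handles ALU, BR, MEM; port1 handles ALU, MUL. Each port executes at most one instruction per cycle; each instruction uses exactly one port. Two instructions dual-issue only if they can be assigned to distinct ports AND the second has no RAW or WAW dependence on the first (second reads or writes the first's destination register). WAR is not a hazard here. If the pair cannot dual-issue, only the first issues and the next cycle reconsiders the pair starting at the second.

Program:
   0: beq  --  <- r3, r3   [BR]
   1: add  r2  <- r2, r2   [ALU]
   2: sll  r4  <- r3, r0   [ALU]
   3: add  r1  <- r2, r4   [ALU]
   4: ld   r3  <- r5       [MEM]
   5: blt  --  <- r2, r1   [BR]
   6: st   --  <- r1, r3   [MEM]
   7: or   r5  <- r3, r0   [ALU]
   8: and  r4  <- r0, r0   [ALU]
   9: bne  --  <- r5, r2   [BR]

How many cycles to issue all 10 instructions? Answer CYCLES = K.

t=0 i0/i1:beq.BR;add.ALU ; dual
t=1 i2:sll.ALU ; RAW r4
t=2 i3/i4:add.ALU;ld.MEM ; dual
t=3 i5:blt.BR ; no-port BR/MEM
t=4 i6/i7:st.MEM;or.ALU ; dual
t=5 i8/i9:and.ALU;bne.BR ; dual

CYCLES = 6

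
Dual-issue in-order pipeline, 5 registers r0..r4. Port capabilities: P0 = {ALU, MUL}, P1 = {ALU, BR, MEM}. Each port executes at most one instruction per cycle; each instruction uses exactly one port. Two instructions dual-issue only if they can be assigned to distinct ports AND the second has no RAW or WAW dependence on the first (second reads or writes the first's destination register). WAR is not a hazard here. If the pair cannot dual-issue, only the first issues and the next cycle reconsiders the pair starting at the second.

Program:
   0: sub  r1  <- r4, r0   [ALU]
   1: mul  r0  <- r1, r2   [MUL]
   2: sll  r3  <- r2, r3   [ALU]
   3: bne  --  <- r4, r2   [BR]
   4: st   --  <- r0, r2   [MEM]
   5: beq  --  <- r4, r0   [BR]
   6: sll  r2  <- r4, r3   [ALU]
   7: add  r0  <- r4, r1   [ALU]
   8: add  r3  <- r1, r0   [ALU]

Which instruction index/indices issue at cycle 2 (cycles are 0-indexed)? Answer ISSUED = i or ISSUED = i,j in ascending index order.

c0: i0 sub  RAW r1
c1: i1&i2 mul+sll  pair
c2: i3 bne  no-port BR/MEM
c3: i4 st  no-port MEM/BR
c4: i5&i6 beq+sll  pair
c5: i7 add  RAW r0
c6: i8 add  tail

ISSUED = 3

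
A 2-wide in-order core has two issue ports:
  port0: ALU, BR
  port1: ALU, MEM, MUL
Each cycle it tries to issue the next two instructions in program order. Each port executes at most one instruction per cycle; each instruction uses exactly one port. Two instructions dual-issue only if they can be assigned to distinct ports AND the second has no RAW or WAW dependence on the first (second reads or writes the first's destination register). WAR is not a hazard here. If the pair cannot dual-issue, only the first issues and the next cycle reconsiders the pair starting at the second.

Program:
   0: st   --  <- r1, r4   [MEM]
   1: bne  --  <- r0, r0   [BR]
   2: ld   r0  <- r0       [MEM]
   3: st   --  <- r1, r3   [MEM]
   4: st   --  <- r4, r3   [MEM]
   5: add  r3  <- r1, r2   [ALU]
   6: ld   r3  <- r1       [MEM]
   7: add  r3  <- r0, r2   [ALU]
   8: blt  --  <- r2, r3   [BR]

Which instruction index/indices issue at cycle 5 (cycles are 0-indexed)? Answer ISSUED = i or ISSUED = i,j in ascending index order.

ISSUED = 7

#0 head=0: st.MEM/bne.BR i0/i1 2-wide
#1 head=2: ld.MEM i2 no-port MEM/MEM
#2 head=3: st.MEM i3 no-port MEM/MEM
#3 head=4: st.MEM/add.ALU i4/i5 2-wide
#4 head=6: ld.MEM i6 WAW r3
#5 head=7: add.ALU i7 RAW r3
#6 head=8: blt.BR i8 tail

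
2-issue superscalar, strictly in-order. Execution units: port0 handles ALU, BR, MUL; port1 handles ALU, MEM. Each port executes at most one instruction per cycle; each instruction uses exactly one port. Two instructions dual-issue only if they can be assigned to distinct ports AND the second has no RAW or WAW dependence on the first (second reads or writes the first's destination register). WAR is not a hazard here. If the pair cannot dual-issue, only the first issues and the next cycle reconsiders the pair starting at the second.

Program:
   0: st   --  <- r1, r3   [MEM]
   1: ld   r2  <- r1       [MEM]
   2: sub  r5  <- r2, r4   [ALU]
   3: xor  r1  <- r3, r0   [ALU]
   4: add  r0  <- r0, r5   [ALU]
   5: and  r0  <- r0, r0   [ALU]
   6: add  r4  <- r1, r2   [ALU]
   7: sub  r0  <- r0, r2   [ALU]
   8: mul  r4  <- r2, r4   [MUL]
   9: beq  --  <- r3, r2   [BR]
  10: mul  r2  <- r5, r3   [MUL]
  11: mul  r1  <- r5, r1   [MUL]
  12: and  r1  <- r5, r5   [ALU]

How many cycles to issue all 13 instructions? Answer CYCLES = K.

t=0 i0:st.MEM ; no-port MEM/MEM
t=1 i1:ld.MEM ; RAW r2
t=2 i2&i3:sub.ALU+xor.ALU ; dual
t=3 i4:add.ALU ; RAW+WAW r0
t=4 i5&i6:and.ALU+add.ALU ; dual
t=5 i7&i8:sub.ALU+mul.MUL ; dual
t=6 i9:beq.BR ; no-port BR/MUL
t=7 i10:mul.MUL ; no-port MUL/MUL
t=8 i11:mul.MUL ; WAW r1
t=9 i12:and.ALU ; tail

CYCLES = 10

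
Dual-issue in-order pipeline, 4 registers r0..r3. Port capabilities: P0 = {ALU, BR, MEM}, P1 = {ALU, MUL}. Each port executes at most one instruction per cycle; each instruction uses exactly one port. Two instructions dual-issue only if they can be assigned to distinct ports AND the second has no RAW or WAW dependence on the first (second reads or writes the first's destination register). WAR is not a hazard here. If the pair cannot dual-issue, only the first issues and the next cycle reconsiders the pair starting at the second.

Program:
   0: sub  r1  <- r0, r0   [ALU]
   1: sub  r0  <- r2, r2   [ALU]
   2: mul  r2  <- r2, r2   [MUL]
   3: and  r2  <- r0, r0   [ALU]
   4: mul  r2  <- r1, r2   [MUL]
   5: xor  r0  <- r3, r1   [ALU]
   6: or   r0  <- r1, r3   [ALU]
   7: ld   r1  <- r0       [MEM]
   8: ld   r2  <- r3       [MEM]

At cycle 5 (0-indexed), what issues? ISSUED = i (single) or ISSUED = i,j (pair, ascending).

  cy0 -> i0+i1 (sub sub) dual
  cy1 -> i2 (mul) WAW r2
  cy2 -> i3 (and) RAW+WAW r2
  cy3 -> i4+i5 (mul xor) dual
  cy4 -> i6 (or) RAW r0
  cy5 -> i7 (ld) no-port MEM/MEM
  cy6 -> i8 (ld) tail

ISSUED = 7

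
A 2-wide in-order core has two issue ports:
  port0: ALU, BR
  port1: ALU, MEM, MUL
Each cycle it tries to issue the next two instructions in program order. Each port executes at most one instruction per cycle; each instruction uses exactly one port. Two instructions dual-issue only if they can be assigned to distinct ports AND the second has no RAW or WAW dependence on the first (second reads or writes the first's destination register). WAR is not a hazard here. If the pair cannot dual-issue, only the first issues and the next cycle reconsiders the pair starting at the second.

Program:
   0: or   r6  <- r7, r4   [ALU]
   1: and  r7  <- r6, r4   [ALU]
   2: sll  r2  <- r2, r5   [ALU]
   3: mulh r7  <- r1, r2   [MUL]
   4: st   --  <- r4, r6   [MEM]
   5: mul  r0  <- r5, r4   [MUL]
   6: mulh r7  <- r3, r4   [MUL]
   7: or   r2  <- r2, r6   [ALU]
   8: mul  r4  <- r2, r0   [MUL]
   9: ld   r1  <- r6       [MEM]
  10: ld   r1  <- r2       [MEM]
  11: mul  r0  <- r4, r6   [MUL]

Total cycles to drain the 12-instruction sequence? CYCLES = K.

CYCLES = 10

[0] i0  or.ALU  -- RAW r6
[1] i1,i2  and.ALU sll.ALU  -- pair
[2] i3  mulh.MUL  -- no-port MUL/MEM
[3] i4  st.MEM  -- no-port MEM/MUL
[4] i5  mul.MUL  -- no-port MUL/MUL
[5] i6,i7  mulh.MUL or.ALU  -- pair
[6] i8  mul.MUL  -- no-port MUL/MEM
[7] i9  ld.MEM  -- no-port MEM/MEM
[8] i10  ld.MEM  -- no-port MEM/MUL
[9] i11  mul.MUL  -- tail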